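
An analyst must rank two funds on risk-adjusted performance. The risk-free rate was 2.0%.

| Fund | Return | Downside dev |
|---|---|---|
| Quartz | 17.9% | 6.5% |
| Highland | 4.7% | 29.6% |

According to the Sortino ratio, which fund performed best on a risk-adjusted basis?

Quartz

Quartz: Sortino ratio = (17.9% − 2.0%) / 6.5% = 2.446
Highland: Sortino ratio = (4.7% − 2.0%) / 29.6% = 0.091
Highest: Quartz (2.446).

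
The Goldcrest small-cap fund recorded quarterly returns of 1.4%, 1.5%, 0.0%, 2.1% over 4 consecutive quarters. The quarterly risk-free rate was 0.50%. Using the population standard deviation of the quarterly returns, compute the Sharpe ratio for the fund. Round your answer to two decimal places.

0.97

μ = (1.4 + 1.5 + 0 + 2.1) / 4 = 5.00 / 4 = 1.2500%
Population σ = √[Σ(r − μ)² / 4] = √[2.3700 / 4] = √0.5925 = 0.7697%
Sharpe = (μ − rf) / σ = (1.2500 − 0.5) / 0.7697 = 0.7500 / 0.7697 = 0.9744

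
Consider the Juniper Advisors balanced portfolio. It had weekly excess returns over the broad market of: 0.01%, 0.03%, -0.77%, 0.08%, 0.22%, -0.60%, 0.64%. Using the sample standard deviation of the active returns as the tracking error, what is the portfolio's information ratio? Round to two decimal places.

r̄ = (0.01 + 0.03 − 0.77 + 0.08 + 0.22 − 0.6 + 0.64) / 7 = -0.0557%
Σ(r − r̄)² = (0.01 − (-0.0557))² + (0.03 − (-0.0557))² + (-0.77 − (-0.0557))² + … = 1.3966
σ = √[1.3966 / 6] = 0.4825%
IR = r̄ / tracking error = -0.0557 / 0.4825 = -0.1154

-0.12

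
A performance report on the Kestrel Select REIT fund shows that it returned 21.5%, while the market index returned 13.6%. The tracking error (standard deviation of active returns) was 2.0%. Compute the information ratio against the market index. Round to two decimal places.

IR = (Rp − Rb) / TE = (21.5% − 13.6%) / 2.0% = 7.90% / 2.0% = 3.9500

3.95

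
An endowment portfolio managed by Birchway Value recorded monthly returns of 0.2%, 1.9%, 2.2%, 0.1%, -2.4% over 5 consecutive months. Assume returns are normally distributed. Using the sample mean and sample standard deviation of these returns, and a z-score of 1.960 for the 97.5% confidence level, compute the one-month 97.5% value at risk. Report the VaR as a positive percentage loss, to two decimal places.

r̄ = (0.2 + 1.9 + 2.2 + 0.1 − 2.4) / 5 = 2.00 / 5 = 0.4000%
Σ(r − r̄)² = 13.4600; sample σ = √(13.4600/4) = 1.8344%
VaR = −(r̄ − z·σ) = −(0.4000 − 1.960 × 1.8344) = −(-3.1954) = 3.1954%

3.20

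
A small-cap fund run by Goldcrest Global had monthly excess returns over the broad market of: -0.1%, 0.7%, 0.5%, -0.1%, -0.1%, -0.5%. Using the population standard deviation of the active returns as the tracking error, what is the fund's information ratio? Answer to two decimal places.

μ = (-0.1 + 0.7 + 0.5 − 0.1 − 0.1 − 0.5) / 6 = 0.0667%
Σ(r − μ)² = (-0.1 − 0.0667)² + (0.7 − 0.0667)² + … = 0.9933
σ = √[0.9933 / 6] = 0.4069%
IR = μ / tracking error = 0.0667 / 0.4069 = 0.1639

0.16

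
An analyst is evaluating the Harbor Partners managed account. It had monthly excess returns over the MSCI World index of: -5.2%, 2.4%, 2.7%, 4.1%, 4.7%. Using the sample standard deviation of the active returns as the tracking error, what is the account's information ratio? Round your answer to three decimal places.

0.436

μ = (-5.2 + 2.4 + 2.7 + 4.1 + 4.7) / 5 = 1.7400%
Σ(r − μ)² = (-5.2 − 1.7400)² + (2.4 − 1.7400)² + … = 63.8520
σ = √[63.8520 / 4] = 3.9954%
IR = μ / tracking error = 1.7400 / 3.9954 = 0.4355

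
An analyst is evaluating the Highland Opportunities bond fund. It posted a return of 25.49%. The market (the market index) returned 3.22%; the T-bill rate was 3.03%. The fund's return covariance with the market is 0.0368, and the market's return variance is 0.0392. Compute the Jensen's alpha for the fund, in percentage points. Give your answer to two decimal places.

β = Cov / Var = 0.0368 / 0.0392 = 0.9388
E[R] = Rf + β(Rm − Rf) = 3.03% + 0.9388 × (3.22% − 3.03%) = 3.2084%
α = Rp − E[R] = 25.49% − 3.2084% = 22.2816

22.28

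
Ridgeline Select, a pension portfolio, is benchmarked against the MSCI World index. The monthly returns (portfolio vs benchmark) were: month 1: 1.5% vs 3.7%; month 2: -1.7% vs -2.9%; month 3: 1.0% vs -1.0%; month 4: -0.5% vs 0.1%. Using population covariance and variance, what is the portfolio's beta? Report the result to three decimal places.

r̄p = 0.0750%,  r̄m = -0.0250%
Cov = Σ(rp − r̄p)(rm − r̄m) / 4 = 2.3594
Var(rm) = Σ(rm − r̄m)² / 4 = 5.7769
β = Cov / Var = 2.3594 / 5.7769 = 0.4084

0.408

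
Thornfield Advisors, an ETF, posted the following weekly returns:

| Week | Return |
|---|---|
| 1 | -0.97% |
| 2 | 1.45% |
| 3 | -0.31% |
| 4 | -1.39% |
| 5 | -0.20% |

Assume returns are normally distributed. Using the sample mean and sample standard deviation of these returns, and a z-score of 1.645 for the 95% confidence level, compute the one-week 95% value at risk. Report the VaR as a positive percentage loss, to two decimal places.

2.07

μ = (-0.97 + 1.45 − 0.31 − 1.39 − 0.2) / 5 = -0.2840%
Sample σ = √[Σ(r − μ)² / 4] = √[4.7083 / 4] = √1.1771 = 1.0849%
VaR = −(μ − z·σ) = −(-0.2840 − 1.645 × 1.0849) = −(-2.0687) = 2.0687%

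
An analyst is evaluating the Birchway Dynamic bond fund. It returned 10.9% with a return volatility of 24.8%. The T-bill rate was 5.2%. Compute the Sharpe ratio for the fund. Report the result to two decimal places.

0.23

Sharpe = (Rp − Rf) / σp = (10.9% − 5.2%) / 24.8% = 5.70% / 24.8% = 0.2298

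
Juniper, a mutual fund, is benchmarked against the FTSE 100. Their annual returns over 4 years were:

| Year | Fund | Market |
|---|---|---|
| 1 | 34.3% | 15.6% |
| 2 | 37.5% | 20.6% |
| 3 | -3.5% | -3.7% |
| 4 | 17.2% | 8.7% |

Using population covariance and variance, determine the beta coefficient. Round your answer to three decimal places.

r̄p = 21.3750%,  r̄m = 10.3000%
Cov = Σ(rp − r̄p)(rm − r̄m) / 4 = 147.3800
Var(rm) = Σ(rm − r̄m)² / 4 = 83.1850
β = Cov / Var = 147.3800 / 83.1850 = 1.7717

1.772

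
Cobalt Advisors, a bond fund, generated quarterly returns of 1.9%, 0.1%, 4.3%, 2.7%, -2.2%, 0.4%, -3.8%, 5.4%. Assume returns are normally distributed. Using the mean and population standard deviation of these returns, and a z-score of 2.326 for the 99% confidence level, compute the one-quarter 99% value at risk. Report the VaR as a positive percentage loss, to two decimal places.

r̄ = (1.9 + 0.1 + 4.3 + 2.7 − 2.2 + 0.4 − 3.8 + 5.4) / 8 = 8.80 / 8 = 1.1000%
Σ(r − r̄)² = (1.9 − 1.1000)² + (0.1 − 1.1000)² + (4.3 − 1.1000)² + … = 68.3200
σ = √[68.3200 / 8] = 2.9223%
VaR = −(r̄ − z·σ) = −(1.1000 − 2.326 × 2.9223) = −(-5.6973) = 5.6973%

5.70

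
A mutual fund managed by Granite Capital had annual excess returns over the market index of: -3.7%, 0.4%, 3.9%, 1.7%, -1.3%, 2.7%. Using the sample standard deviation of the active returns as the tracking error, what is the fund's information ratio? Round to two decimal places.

0.22

μ = (-3.7 + 0.4 + 3.9 + 1.7 − 1.3 + 2.7) / 6 = 0.6167%
Σ(r − μ)² = (-3.7 − 0.6167)² + (0.4 − 0.6167)² + … = 38.6483
σ = √[38.6483 / 5] = 2.7802%
IR = μ / tracking error = 0.6167 / 2.7802 = 0.2218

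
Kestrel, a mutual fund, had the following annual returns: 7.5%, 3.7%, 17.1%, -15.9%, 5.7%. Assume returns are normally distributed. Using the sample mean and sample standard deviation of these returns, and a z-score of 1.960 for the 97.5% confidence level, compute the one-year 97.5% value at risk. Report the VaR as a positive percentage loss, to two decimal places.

Mean return r̄ = 18.10 / 5 = 3.6200%
Σ(r − r̄)² = (7.5 − 3.6200)² + (3.7 − 3.6200)² + (17.1 − 3.6200)² + … = 582.1280
σ = √[582.1280 / 4] = 12.0637%
VaR = −(r̄ − z·σ) = −(3.6200 − 1.960 × 12.0637) = −(-20.0249) = 20.0249%

20.02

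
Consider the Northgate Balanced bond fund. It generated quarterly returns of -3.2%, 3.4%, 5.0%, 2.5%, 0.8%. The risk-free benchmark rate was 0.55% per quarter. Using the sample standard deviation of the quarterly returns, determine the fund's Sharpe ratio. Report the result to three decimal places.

Mean return r̄ = 8.50 / 5 = 1.7000%
Σ(r − r̄)² = (-3.2 − 1.7000)² + (3.4 − 1.7000)² + (5 − 1.7000)² + … = 39.2400
sample σ = √(39.2400 / 4) = √9.8100 = 3.1321%
Sharpe = (r̄ − rf) / σ = (1.7000 − 0.55) / 3.1321 = 1.1500 / 3.1321 = 0.3672

0.367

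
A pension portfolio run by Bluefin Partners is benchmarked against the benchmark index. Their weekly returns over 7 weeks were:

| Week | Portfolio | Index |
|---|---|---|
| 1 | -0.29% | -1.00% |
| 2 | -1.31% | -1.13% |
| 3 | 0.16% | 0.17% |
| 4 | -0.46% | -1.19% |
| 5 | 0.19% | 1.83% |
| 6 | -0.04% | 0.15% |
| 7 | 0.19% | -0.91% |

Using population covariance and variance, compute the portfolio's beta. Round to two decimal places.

0.28

r̄p = -0.2229%,  r̄m = -0.2971%
Cov = Σ(rp − r̄p)(rm − r̄m) / 7 = 0.2929
Var(rm) = Σ(rm − r̄m)² / 7 = 1.0433
β = Cov / Var = 0.2929 / 1.0433 = 0.2807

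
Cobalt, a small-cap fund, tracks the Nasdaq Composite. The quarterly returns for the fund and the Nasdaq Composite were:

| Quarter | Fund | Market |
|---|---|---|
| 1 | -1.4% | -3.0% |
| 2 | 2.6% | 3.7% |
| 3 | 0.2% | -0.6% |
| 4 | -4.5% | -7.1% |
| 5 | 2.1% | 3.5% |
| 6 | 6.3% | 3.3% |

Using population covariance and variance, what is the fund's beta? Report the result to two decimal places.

0.77

r̄p = 0.8833%,  r̄m = -0.0333%
Cov = Σ(rp − r̄p)(rm − r̄m) / 6 = 12.3278
Var(rm) = Σ(rm − r̄m)² / 6 = 16.0989
β = Cov / Var = 12.3278 / 16.0989 = 0.7658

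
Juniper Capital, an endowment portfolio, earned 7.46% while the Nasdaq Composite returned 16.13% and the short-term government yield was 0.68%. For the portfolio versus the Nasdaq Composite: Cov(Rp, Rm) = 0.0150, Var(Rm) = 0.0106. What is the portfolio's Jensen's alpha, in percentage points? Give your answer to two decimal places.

β = Cov / Var = 0.0150 / 0.0106 = 1.4151
E[R] = Rf + β(Rm − Rf) = 0.68% + 1.4151 × (16.13% − 0.68%) = 22.5433%
α = Rp − E[R] = 7.46% − 22.5433% = -15.0833

-15.08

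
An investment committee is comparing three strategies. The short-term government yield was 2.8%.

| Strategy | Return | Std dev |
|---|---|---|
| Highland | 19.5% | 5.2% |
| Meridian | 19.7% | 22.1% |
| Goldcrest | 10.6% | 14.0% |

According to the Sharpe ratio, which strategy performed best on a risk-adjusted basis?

Highland

Highland: Sharpe ratio = (19.5% − 2.8%) / 5.2% = 3.212
Meridian: Sharpe ratio = (19.7% − 2.8%) / 22.1% = 0.765
Goldcrest: Sharpe ratio = (10.6% − 2.8%) / 14.0% = 0.557
Highest: Highland (3.212).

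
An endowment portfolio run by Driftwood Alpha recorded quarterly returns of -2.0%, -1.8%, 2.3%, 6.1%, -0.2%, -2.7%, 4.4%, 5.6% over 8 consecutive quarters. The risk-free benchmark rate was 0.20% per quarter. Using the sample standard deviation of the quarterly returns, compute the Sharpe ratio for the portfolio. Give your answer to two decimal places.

0.35

Mean return r̄ = 11.70 / 8 = 1.4625%
Σ(r − r̄)² = (-2 − 1.4625)² + (-1.8 − 1.4625)² + (2.3 − 1.4625)² + … = 90.6788
σ = √[90.6788 / 7] = 3.5992%
Sharpe = (r̄ − rf) / σ = (1.4625 − 0.2) / 3.5992 = 1.2625 / 3.5992 = 0.3508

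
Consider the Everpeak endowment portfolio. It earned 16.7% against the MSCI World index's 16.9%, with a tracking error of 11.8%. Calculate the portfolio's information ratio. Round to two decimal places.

IR = (Rp − Rb) / TE = (16.7% − 16.9%) / 11.8% = -0.20% / 11.8% = -0.0169

-0.02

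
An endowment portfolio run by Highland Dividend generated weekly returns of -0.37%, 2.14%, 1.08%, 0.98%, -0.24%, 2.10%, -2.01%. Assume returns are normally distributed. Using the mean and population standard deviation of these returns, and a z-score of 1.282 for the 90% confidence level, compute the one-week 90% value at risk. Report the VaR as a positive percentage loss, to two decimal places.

1.25

r̄ = (-0.37 + 2.14 + 1.08 + 0.98 − 0.24 + 2.1 − 2.01) / 7 = 3.680 / 7 = 0.5257%
Σ(r − r̄)² = 13.4164; population σ = √(13.4164/7) = 1.3844%
VaR = −(r̄ − z·σ) = −(0.5257 − 1.282 × 1.3844) = −(-1.2491) = 1.2491%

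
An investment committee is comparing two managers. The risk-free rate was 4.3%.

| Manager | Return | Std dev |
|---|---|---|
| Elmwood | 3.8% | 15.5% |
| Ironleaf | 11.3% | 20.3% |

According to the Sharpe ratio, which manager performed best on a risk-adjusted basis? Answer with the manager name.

Ironleaf

Elmwood: Sharpe ratio = (3.8% − 4.3%) / 15.5% = -0.032
Ironleaf: Sharpe ratio = (11.3% − 4.3%) / 20.3% = 0.345
Highest: Ironleaf (0.345).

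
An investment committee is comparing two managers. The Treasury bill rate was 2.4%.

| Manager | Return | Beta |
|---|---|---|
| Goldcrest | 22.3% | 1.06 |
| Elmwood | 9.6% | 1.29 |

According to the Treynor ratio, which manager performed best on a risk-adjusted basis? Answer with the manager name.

Goldcrest: Treynor = (22.3% − 2.4%) / 1.06 = 18.774
Elmwood: Treynor = (9.6% − 2.4%) / 1.29 = 5.581
Highest: Goldcrest (18.774).

Goldcrest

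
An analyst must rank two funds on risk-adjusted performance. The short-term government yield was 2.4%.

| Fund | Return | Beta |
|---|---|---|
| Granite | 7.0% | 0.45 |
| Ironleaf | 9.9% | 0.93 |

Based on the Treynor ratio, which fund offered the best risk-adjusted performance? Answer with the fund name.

Granite: Treynor = (7.0% − 2.4%) / 0.45 = 10.222
Ironleaf: Treynor = (9.9% − 2.4%) / 0.93 = 8.065
Highest: Granite (10.222).

Granite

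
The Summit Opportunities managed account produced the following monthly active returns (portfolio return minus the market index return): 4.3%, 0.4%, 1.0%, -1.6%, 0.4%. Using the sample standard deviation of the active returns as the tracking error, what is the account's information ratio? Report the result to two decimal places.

0.42

Mean return r̄ = 4.50 / 5 = 0.9000%
Sample std dev = √[18.3200 / 4] = 2.1401%
IR = r̄ / tracking error = 0.9000 / 2.1401 = 0.4205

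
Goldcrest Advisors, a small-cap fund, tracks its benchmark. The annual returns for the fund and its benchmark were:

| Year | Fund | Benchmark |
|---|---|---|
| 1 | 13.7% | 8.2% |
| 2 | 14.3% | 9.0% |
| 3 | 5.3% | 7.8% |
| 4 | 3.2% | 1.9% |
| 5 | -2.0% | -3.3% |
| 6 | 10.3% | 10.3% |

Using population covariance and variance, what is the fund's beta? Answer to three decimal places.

1.072

r̄p = 7.4667%,  r̄m = 5.6500%
Cov = Σ(rp − r̄p)(rm − r̄m) / 6 = 24.6717
Var(rm) = Σ(rm − r̄m)² / 6 = 23.0225
β = Cov / Var = 24.6717 / 23.0225 = 1.0716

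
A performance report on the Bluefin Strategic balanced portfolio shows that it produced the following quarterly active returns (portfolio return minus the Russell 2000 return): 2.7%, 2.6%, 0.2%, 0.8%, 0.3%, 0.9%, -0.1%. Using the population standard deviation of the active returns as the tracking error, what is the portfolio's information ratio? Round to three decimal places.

Mean return r̄ = 7.40 / 7 = 1.0571%
Σ(r − r̄)² = (2.7 − 1.0571)² + (2.6 − 1.0571)² + (0.2 − 1.0571)² + … = 7.8171
population σ = √(7.8171 / 7) = √1.1167 = 1.0567%
IR = r̄ / tracking error = 1.0571 / 1.0567 = 1.0004

1.000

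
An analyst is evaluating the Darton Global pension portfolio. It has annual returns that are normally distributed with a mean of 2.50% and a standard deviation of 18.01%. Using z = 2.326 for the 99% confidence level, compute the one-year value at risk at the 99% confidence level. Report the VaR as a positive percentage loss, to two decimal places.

VaR (as % loss) = −(μ − z·σ) = −(2.50% − 2.326 × 18.01%) = −(-39.39126%) = 39.39126%

39.39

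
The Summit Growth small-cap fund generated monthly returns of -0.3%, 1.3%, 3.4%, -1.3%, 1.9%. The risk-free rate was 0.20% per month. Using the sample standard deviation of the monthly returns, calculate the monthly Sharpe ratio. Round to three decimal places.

r̄ = (-0.3 + 1.3 + 3.4 − 1.3 + 1.9) / 5 = 1.0000%
Sample std dev = √[13.6400 / 4] = 1.8466%
Sharpe = (r̄ − rf) / σ = (1.0000 − 0.2) / 1.8466 = 0.8000 / 1.8466 = 0.4332

0.433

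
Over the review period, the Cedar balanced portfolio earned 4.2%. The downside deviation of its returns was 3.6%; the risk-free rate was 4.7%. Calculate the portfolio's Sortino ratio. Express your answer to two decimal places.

-0.14

Sortino = (Rp − Rf) / σd = (4.2% − 4.7%) / 3.6% = -0.50% / 3.6% = -0.1389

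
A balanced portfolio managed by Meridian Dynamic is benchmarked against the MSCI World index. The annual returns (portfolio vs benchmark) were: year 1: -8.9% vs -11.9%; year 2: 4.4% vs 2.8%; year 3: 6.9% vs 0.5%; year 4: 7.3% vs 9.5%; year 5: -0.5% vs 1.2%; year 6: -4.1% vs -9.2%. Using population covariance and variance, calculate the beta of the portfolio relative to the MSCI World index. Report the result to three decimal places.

0.737

r̄p = 0.8500%,  r̄m = -1.1833%
Cov = Σ(rp − r̄p)(rm − r̄m) / 6 = 39.0308
Var(rm) = Σ(rm − r̄m)² / 6 = 52.9381
β = Cov / Var = 39.0308 / 52.9381 = 0.7373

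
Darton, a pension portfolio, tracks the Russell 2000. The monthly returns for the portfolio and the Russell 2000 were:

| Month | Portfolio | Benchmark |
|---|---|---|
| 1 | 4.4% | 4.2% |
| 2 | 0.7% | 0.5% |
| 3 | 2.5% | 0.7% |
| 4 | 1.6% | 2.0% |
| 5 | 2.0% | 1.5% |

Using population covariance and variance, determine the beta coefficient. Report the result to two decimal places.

r̄p = 2.2400%,  r̄m = 1.7800%
Cov = Σ(rp − r̄p)(rm − r̄m) / 5 = 1.3688
Var(rm) = Σ(rm − r̄m)² / 5 = 1.7576
β = Cov / Var = 1.3688 / 1.7576 = 0.7788

0.78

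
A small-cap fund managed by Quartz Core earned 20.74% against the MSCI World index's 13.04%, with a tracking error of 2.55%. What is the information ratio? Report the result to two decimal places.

3.02

IR = (Rp − Rb) / TE = (20.74% − 13.04%) / 2.55% = 7.70% / 2.55% = 3.0196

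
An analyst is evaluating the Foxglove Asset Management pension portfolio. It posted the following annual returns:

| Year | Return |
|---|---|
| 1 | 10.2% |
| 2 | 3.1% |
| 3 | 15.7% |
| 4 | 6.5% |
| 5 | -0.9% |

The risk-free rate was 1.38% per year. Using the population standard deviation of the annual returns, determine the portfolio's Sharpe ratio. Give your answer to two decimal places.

r̄ = (10.2 + 3.1 + 15.7 + 6.5 − 0.9) / 5 = 34.60 / 5 = 6.9200%
Population σ = √[Σ(r − r̄)² / 5] = √[163.7680 / 5] = √32.7536 = 5.7231%
Sharpe = (r̄ − rf) / σ = (6.9200 − 1.38) / 5.7231 = 5.5400 / 5.7231 = 0.9680

0.97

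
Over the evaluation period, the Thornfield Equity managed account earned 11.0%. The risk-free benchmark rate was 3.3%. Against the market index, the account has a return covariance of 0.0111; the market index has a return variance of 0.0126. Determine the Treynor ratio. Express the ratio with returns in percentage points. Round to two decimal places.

8.74

β = Cov / Var = 0.0111 / 0.0126 = 0.8810
Treynor = (Rp − Rf) / β = (11.0% − 3.3%) / 0.8810 = 7.70 / 0.8810 = 8.7401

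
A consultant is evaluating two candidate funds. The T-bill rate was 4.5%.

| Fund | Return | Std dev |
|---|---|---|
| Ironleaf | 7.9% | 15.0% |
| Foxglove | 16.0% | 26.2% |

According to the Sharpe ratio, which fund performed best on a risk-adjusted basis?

Ironleaf: Sharpe ratio = (7.9% − 4.5%) / 15.0% = 0.227
Foxglove: Sharpe ratio = (16.0% − 4.5%) / 26.2% = 0.439
Highest: Foxglove (0.439).

Foxglove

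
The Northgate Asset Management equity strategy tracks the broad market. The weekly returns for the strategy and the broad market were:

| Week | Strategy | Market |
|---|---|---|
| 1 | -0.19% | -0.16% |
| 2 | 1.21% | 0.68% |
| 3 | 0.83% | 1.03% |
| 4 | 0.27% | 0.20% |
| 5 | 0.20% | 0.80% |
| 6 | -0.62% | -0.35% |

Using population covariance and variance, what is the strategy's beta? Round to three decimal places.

0.981

r̄p = 0.2833%,  r̄m = 0.3667%
Cov = Σ(rp − r̄p)(rm − r̄m) / 6 = 0.2526
Var(rm) = Σ(rm − r̄m)² / 6 = 0.2575
β = Cov / Var = 0.2526 / 0.2575 = 0.9810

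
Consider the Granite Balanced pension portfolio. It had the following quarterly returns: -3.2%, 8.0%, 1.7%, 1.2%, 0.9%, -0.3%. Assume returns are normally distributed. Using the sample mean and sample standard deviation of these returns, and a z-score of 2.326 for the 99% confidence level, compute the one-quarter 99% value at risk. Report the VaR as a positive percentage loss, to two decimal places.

7.19

Mean return r̄ = 8.30 / 6 = 1.3833%
Σ(r − r̄)² = (-3.2 − 1.3833)² + (8 − 1.3833)² + (1.7 − 1.3833)² + … = 67.9883
σ = √[67.9883 / 5] = 3.6875%
VaR = −(r̄ − z·σ) = −(1.3833 − 2.326 × 3.6875) = −(-7.1938) = 7.1938%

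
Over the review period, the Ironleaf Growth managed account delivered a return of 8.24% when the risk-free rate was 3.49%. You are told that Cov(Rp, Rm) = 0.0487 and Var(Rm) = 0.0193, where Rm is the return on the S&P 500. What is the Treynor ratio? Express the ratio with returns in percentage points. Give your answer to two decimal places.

β = Cov / Var = 0.0487 / 0.0193 = 2.5233
Treynor = (Rp − Rf) / β = (8.24% − 3.49%) / 2.5233 = 4.75 / 2.5233 = 1.8825

1.88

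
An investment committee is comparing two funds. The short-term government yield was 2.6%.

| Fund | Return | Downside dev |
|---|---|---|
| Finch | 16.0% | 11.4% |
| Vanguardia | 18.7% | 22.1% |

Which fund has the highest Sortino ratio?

Finch

Finch: Sortino ratio = (16.0% − 2.6%) / 11.4% = 1.175
Vanguardia: Sortino ratio = (18.7% − 2.6%) / 22.1% = 0.729
Highest: Finch (1.175).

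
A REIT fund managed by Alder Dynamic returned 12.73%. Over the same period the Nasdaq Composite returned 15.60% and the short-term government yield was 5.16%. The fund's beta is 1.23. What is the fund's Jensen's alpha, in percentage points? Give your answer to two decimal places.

CAPM expected return = Rf + β(Rm − Rf) = 5.16% + 1.23 × (15.60% − 5.16%) = 5.16 + 1.23 × 10.44 = 18.0012%
Jensen's α = Rp − E[R] = 12.73% − 18.0012% = -5.2712

-5.27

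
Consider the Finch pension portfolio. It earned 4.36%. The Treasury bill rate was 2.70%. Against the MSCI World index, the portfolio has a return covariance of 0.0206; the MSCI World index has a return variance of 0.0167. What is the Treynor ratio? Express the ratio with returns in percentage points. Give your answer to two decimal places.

β = Cov / Var = 0.0206 / 0.0167 = 1.2335
Treynor = (Rp − Rf) / β = (4.36% − 2.70%) / 1.2335 = 1.66 / 1.2335 = 1.3458

1.35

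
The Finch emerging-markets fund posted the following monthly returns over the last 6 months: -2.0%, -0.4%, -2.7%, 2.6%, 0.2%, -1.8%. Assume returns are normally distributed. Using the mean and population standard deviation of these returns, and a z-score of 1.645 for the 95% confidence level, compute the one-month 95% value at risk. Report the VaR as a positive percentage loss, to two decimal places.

r̄ = (-2 − 0.4 − 2.7 + 2.6 + 0.2 − 1.8) / 6 = -0.6833%
Population std dev = √[18.6883 / 6] = 1.7649%
VaR = −(r̄ − z·σ) = −(-0.6833 − 1.645 × 1.7649) = −(-3.5866) = 3.5866%

3.59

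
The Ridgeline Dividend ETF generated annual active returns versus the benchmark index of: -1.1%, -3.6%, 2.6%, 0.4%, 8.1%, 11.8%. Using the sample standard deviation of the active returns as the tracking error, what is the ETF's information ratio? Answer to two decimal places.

0.52

r̄ = (-1.1 − 3.6 + 2.6 + 0.4 + 8.1 + 11.8) / 6 = 3.0333%
Sample std dev = √[170.7333 / 5] = 5.8435%
IR = r̄ / tracking error = 3.0333 / 5.8435 = 0.5191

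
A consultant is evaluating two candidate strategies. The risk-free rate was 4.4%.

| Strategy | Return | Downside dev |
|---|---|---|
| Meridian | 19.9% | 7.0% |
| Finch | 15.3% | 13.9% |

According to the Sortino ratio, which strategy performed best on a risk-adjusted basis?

Meridian

Meridian: Sortino ratio = (19.9% − 4.4%) / 7.0% = 2.214
Finch: Sortino ratio = (15.3% − 4.4%) / 13.9% = 0.784
Highest: Meridian (2.214).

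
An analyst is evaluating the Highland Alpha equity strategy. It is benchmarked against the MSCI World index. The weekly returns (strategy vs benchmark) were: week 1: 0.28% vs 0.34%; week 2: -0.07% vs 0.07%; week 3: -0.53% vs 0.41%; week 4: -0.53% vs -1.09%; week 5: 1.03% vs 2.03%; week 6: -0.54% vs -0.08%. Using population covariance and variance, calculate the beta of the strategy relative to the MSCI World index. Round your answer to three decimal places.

0.523

r̄p = -0.0600%,  r̄m = 0.2800%
Cov = Σ(rp − r̄p)(rm − r̄m) / 6 = 0.4476
Var(rm) = Σ(rm − r̄m)² / 6 = 0.8556
β = Cov / Var = 0.4476 / 0.8556 = 0.5231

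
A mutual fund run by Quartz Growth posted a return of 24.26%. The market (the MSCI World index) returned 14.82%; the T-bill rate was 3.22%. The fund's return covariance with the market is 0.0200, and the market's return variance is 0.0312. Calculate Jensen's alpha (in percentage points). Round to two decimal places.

13.60

β = Cov / Var = 0.0200 / 0.0312 = 0.6410
E[R] = Rf + β(Rm − Rf) = 3.22% + 0.6410 × (14.82% − 3.22%) = 10.6556%
α = Rp − E[R] = 24.26% − 10.6556% = 13.6044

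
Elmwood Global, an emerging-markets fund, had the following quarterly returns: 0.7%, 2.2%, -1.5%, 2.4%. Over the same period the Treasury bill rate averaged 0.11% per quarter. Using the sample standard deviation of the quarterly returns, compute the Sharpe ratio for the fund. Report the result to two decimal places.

r̄ = (0.7 + 2.2 − 1.5 + 2.4) / 4 = 0.9500%
Σ(r − r̄)² = (0.7 − 0.9500)² + (2.2 − 0.9500)² + (-1.5 − 0.9500)² + … = 9.7300
σ = √[9.7300 / 3] = 1.8009%
Sharpe = (r̄ − rf) / σ = (0.9500 − 0.11) / 1.8009 = 0.8400 / 1.8009 = 0.4664

0.47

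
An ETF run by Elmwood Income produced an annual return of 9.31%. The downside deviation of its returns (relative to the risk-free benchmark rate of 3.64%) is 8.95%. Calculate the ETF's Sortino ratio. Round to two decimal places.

Sortino = (Rp − Rf) / σd = (9.31% − 3.64%) / 8.95% = 5.67% / 8.95% = 0.6335

0.63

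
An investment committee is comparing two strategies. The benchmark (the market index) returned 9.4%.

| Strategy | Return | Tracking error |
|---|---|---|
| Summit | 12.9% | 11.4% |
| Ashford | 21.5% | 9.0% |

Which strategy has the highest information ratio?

Summit: IR = (12.9% − 9.4%) / 11.4% = 0.307
Ashford: IR = (21.5% − 9.4%) / 9.0% = 1.344
Highest: Ashford (1.344).

Ashford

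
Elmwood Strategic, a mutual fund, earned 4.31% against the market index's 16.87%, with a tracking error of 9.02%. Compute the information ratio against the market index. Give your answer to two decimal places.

IR = (Rp − Rb) / TE = (4.31% − 16.87%) / 9.02% = -12.56% / 9.02% = -1.3925

-1.39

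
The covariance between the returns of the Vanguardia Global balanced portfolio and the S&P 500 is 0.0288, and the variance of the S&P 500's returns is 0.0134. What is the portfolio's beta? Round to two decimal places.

2.15

β = Cov(Rp, Rm) / Var(Rm) = 0.0288 / 0.0134 = 2.1493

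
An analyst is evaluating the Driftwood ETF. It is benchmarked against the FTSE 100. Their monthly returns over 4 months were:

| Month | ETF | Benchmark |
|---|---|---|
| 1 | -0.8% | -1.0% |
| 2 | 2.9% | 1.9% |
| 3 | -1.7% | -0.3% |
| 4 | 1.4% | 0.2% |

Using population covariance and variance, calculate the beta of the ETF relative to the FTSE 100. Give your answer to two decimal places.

r̄p = 0.4500%,  r̄m = 0.2000%
Cov = Σ(rp − r̄p)(rm − r̄m) / 4 = 1.6850
Var(rm) = Σ(rm − r̄m)² / 4 = 1.1450
β = Cov / Var = 1.6850 / 1.1450 = 1.4716

1.47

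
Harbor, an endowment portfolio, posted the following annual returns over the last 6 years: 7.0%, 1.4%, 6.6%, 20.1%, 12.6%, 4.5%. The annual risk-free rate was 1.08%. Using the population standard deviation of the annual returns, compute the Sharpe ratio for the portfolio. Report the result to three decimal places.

1.249

μ = (7 + 1.4 + 6.6 + 20.1 + 12.6 + 4.5) / 6 = 52.20 / 6 = 8.7000%
Σ(r − μ)² = (7 − 8.7000)² + (1.4 − 8.7000)² + (6.6 − 8.7000)² + … = 223.4000
σ = √[223.4000 / 6] = 6.1019%
Sharpe = (μ − rf) / σ = (8.7000 − 1.08) / 6.1019 = 7.6200 / 6.1019 = 1.2488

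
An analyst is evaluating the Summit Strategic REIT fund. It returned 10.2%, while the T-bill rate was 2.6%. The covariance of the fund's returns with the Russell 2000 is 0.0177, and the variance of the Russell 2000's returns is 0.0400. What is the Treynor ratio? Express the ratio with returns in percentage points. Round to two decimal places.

β = Cov / Var = 0.0177 / 0.0400 = 0.4425
Treynor = (Rp − Rf) / β = (10.2% − 2.6%) / 0.4425 = 7.60 / 0.4425 = 17.1751

17.18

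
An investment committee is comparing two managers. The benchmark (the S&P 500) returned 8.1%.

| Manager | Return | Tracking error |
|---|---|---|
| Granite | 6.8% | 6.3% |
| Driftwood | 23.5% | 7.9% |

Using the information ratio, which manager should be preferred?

Granite: IR = (6.8% − 8.1%) / 6.3% = -0.206
Driftwood: IR = (23.5% − 8.1%) / 7.9% = 1.949
Highest: Driftwood (1.949).

Driftwood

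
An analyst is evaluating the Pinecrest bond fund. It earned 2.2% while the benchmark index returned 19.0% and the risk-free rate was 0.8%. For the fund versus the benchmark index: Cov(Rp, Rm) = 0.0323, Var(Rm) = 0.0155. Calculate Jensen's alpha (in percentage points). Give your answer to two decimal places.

β = Cov / Var = 0.0323 / 0.0155 = 2.0839
E[R] = Rf + β(Rm − Rf) = 0.8% + 2.0839 × (19.0% − 0.8%) = 38.7270%
α = Rp − E[R] = 2.2% − 38.7270% = -36.5270

-36.53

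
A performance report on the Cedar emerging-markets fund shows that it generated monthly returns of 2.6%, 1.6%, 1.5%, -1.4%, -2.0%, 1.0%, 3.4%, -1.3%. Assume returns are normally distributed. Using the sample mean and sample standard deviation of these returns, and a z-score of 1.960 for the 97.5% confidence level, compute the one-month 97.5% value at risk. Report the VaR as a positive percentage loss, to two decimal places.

r̄ = (2.6 + 1.6 + 1.5 − 1.4 − 2 + 1 + 3.4 − 1.3) / 8 = 0.6750%
Sample σ = √[Σ(r − r̄)² / 7] = √[28.1350 / 7] = √4.0193 = 2.0048%
VaR = −(r̄ − z·σ) = −(0.6750 − 1.960 × 2.0048) = −(-3.2544) = 3.2544%

3.25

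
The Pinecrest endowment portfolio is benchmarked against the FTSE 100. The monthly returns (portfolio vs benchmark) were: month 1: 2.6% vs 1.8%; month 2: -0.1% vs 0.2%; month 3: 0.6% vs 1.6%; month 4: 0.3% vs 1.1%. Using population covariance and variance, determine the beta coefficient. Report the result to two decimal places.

r̄p = 0.8500%,  r̄m = 1.1750%
Cov = Σ(rp − r̄p)(rm − r̄m) / 4 = 0.4888
Var(rm) = Σ(rm − r̄m)² / 4 = 0.3819
β = Cov / Var = 0.4888 / 0.3819 = 1.2799

1.28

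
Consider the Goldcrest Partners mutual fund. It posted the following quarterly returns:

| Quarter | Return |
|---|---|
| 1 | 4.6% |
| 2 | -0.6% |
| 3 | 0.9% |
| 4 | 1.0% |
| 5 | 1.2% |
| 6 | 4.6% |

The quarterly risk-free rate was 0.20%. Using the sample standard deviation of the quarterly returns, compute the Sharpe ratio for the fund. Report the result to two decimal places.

r̄ = (4.6 − 0.6 + 0.9 + 1 + 1.2 + 4.6) / 6 = 11.70 / 6 = 1.9500%
Sample σ = √[Σ(r − r̄)² / 5] = √[23.1150 / 5] = √4.6230 = 2.1501%
Sharpe = (r̄ − rf) / σ = (1.9500 − 0.2) / 2.1501 = 1.7500 / 2.1501 = 0.8139

0.81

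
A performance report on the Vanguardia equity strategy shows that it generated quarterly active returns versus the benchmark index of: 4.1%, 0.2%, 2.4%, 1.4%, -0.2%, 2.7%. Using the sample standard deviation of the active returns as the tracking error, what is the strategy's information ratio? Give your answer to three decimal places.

Mean return μ = 10.60 / 6 = 1.7667%
Sample σ = √[Σ(r − μ)² / 5] = √[13.1733 / 5] = √2.6347 = 1.6232%
IR = μ / tracking error = 1.7667 / 1.6232 = 1.0884

1.088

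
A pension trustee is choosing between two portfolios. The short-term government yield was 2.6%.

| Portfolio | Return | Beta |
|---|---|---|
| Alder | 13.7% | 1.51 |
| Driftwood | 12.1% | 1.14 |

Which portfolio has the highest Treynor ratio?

Driftwood

Alder: Treynor = (13.7% − 2.6%) / 1.51 = 7.351
Driftwood: Treynor = (12.1% − 2.6%) / 1.14 = 8.333
Highest: Driftwood (8.333).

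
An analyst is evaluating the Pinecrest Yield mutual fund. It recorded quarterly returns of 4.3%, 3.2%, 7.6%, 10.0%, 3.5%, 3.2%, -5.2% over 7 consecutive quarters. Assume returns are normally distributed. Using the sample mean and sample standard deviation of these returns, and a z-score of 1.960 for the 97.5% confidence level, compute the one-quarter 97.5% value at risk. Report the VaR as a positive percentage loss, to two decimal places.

5.50

r̄ = (4.3 + 3.2 + 7.6 + 10 + 3.5 + 3.2 − 5.2) / 7 = 3.8000%
Σ(r − r̄)² = 134.9400; sample σ = √(134.9400/6) = 4.7424%
VaR = −(r̄ − z·σ) = −(3.8000 − 1.960 × 4.7424) = −(-5.4951) = 5.4951%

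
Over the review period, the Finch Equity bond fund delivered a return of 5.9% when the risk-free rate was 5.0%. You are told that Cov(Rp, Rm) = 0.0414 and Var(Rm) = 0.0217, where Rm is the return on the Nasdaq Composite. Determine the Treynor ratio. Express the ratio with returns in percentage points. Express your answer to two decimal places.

β = Cov / Var = 0.0414 / 0.0217 = 1.9078
Treynor = (Rp − Rf) / β = (5.9% − 5.0%) / 1.9078 = 0.90 / 1.9078 = 0.4717

0.47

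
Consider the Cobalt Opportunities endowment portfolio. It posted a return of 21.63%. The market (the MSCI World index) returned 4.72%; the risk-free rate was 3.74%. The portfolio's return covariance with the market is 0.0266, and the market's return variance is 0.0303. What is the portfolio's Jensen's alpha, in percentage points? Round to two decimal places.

β = Cov / Var = 0.0266 / 0.0303 = 0.8779
E[R] = Rf + β(Rm − Rf) = 3.74% + 0.8779 × (4.72% − 3.74%) = 4.6003%
α = Rp − E[R] = 21.63% − 4.6003% = 17.0297

17.03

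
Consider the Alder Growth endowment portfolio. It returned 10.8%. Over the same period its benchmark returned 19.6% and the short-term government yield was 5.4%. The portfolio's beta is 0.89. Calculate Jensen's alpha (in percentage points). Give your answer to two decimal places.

-7.24

CAPM expected return = Rf + β(Rm − Rf) = 5.4% + 0.89 × (19.6% − 5.4%) = 5.4 + 0.89 × 14.20 = 18.0380%
Jensen's α = Rp − E[R] = 10.8% − 18.0380% = -7.2380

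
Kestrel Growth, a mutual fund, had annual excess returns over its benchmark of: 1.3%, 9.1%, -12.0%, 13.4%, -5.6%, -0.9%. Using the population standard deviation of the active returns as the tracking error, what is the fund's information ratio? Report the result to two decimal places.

0.10

μ = (1.3 + 9.1 − 12 + 13.4 − 5.6 − 0.9) / 6 = 5.30 / 6 = 0.8833%
Σ(r − μ)² = (1.3 − 0.8833)² + (9.1 − 0.8833)² + … = 435.5483
σ = √[435.5483 / 6] = 8.5201%
IR = μ / tracking error = 0.8833 / 8.5201 = 0.1037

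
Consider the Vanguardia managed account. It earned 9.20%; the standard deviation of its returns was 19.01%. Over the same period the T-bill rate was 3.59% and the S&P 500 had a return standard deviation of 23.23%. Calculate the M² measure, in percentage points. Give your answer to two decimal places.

Sharpe = (Rp − Rf) / σp = (9.20% − 3.59%) / 19.01% = 0.2951
M² = Rf + Sharpe × σm = 3.59% + 0.2951 × 23.23% = 10.4452%

10.45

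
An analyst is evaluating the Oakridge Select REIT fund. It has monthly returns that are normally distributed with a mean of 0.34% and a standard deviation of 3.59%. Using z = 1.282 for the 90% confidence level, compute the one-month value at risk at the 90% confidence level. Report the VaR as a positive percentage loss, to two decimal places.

4.26

VaR (as % loss) = −(μ − z·σ) = −(0.34% − 1.282 × 3.59%) = −(-4.26238%) = 4.26238%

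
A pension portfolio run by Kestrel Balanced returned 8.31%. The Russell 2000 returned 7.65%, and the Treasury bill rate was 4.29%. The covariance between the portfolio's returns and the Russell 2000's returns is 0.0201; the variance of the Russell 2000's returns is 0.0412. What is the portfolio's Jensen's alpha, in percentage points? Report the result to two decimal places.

β = Cov / Var = 0.0201 / 0.0412 = 0.4879
E[R] = Rf + β(Rm − Rf) = 4.29% + 0.4879 × (7.65% − 4.29%) = 5.9293%
α = Rp − E[R] = 8.31% − 5.9293% = 2.3807

2.38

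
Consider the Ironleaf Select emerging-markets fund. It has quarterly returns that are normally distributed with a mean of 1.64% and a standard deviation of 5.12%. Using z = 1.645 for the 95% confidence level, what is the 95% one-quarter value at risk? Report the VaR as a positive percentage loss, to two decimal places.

6.78

VaR (as % loss) = −(μ − z·σ) = −(1.64% − 1.645 × 5.12%) = −(-6.7824%) = 6.7824%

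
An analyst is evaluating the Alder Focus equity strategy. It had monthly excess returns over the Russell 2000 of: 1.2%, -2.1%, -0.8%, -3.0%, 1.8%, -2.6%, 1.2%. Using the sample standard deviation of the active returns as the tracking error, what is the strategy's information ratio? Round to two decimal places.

-0.31

r̄ = (1.2 − 2.1 − 0.8 − 3 + 1.8 − 2.6 + 1.2) / 7 = -4.30 / 7 = -0.6143%
Σ(r − r̄)² = 24.2886; sample σ = √(24.2886/6) = 2.0120%
IR = r̄ / tracking error = -0.6143 / 2.0120 = -0.3053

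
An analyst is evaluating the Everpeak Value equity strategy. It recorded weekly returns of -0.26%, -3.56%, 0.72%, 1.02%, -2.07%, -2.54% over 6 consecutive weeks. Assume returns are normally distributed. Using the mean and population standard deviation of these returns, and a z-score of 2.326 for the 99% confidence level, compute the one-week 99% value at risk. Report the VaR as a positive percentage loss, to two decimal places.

5.10

r̄ = (-0.26 − 3.56 + 0.72 + 1.02 − 2.07 − 2.54) / 6 = -1.1150%
Σ(r − r̄)² = 17.5772; population σ = √(17.5772/6) = 1.7116%
VaR = −(r̄ − z·σ) = −(-1.1150 − 2.326 × 1.7116) = −(-5.0962) = 5.0962%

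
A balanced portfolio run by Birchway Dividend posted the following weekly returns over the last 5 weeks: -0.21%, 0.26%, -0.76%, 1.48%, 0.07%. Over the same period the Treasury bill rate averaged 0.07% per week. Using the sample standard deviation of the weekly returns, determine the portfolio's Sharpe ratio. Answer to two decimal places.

0.12

r̄ = (-0.21 + 0.26 − 0.76 + 1.48 + 0.07) / 5 = 0.1680%
Sample std dev = √[2.7435 / 4] = 0.8282%
Sharpe = (r̄ − rf) / σ = (0.1680 − 0.07) / 0.8282 = 0.0980 / 0.8282 = 0.1183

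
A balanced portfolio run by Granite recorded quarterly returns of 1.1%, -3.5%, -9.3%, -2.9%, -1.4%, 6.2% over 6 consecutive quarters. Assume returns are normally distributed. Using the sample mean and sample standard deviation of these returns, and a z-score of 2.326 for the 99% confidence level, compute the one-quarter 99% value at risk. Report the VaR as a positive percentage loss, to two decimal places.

μ = (1.1 − 3.5 − 9.3 − 2.9 − 1.4 + 6.2) / 6 = -1.6333%
Sample std dev = √[132.7533 / 5] = 5.1527%
VaR = −(μ − z·σ) = −(-1.6333 − 2.326 × 5.1527) = −(-13.6185) = 13.6185%

13.62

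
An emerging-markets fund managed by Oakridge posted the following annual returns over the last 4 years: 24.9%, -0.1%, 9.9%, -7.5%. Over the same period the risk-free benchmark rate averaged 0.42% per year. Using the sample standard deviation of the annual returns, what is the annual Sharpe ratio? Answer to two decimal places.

0.46

Mean return r̄ = 27.20 / 4 = 6.8000%
Σ(r − r̄)² = 589.3200; sample σ = √(589.3200/3) = 14.0157%
Sharpe = (r̄ − rf) / σ = (6.8000 − 0.42) / 14.0157 = 6.3800 / 14.0157 = 0.4552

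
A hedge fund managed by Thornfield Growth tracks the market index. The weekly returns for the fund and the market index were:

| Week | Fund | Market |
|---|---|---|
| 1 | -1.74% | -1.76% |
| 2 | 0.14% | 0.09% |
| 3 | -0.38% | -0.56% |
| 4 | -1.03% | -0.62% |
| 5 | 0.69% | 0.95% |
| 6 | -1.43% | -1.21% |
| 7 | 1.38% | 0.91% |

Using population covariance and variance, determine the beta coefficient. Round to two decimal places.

1.08

r̄p = -0.3386%,  r̄m = -0.3143%
Cov = Σ(rp − r̄p)(rm − r̄m) / 7 = 0.9747
Var(rm) = Σ(rm − r̄m)² / 7 = 0.9010
β = Cov / Var = 0.9747 / 0.9010 = 1.0818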